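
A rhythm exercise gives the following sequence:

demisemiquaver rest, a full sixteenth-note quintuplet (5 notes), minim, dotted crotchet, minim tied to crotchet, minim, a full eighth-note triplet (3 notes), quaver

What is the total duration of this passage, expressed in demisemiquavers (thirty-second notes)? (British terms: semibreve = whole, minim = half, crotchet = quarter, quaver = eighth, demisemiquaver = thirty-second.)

In thirty-second notes: demisemiquaver rest = 1; a full sixteenth-note quintuplet (5 notes) (five quintuplet sixteenths span one quarter) = 8; minim = 16; dotted crotchet = 12; minim tied to crotchet (minim + crotchet) = 24; minim = 16; a full eighth-note triplet (3 notes) (three triplet eighths span one quarter) = 8; quaver = 4.
Altogether 1 + 8 + 16 + 12 + 24 + 16 + 8 + 4 = 89 thirty-second notes.

89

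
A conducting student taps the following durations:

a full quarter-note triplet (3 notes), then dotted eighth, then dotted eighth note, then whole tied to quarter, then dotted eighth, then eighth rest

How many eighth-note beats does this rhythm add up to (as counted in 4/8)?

One eighth-note beat = 2 sixteenth notes.
Working in sixteenth notes: a full quarter-note triplet (3 notes) (three triplet quarters span one half) = 8; dotted eighth = 3; dotted eighth note = 3; whole tied to quarter (whole + quarter) = 20; dotted eighth = 3; eighth rest = 2.
Sum: 8 + 3 + 3 + 20 + 3 + 2 = 39.
39 ÷ 2 = 19.5 beats.

19.5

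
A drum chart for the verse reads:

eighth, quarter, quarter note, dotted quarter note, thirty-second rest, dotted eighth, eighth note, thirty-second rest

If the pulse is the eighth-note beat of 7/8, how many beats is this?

11

One eighth-note beat = 4 thirty-second notes.
Express everything in thirty-second notes: eighth = 4; quarter = 8; quarter note = 8; dotted quarter note = 12; thirty-second rest = 1; dotted eighth = 6; eighth note = 4; thirty-second rest = 1.
Total: 4 + 8 + 8 + 12 + 1 + 6 + 4 + 1 = 44.
44 ÷ 4 = 11 beats.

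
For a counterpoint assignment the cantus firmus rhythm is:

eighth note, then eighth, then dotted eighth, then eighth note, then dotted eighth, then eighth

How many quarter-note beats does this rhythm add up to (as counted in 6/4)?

3.5

One quarter-note beat = 4 sixteenth notes.
Working in sixteenth notes: eighth note = 2; eighth = 2; dotted eighth = 3; eighth note = 2; dotted eighth = 3; eighth = 2.
Altogether 2 + 2 + 3 + 2 + 3 + 2 = 14.
14 ÷ 4 = 3.5 beats.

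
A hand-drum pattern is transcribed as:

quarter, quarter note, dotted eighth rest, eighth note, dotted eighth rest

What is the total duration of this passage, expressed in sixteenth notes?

Convert each value to sixteenth notes: quarter = 4; quarter note = 4; dotted eighth rest = 3; eighth note = 2; dotted eighth rest = 3.
Sum: 4 + 4 + 3 + 2 + 3 = 16 sixteenth notes.

16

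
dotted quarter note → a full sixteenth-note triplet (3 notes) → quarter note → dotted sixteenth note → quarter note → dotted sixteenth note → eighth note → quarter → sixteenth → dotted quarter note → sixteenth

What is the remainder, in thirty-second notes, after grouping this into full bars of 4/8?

2

One bar of 4/8 = 16 thirty-second notes.
Working in thirty-second notes: dotted quarter note = 12; a full sixteenth-note triplet (3 notes) (three triplet sixteenths span one eighth) = 4; quarter note = 8; dotted sixteenth note = 3; quarter note = 8; dotted sixteenth note = 3; eighth note = 4; quarter = 8; sixteenth = 2; dotted quarter note = 12; sixteenth = 2.
Altogether 12 + 4 + 8 + 3 + 8 + 3 + 4 + 8 + 2 + 12 + 2 = 66.
66 ÷ 16 = 4 complete bars with 2 thirty-second notes remaining.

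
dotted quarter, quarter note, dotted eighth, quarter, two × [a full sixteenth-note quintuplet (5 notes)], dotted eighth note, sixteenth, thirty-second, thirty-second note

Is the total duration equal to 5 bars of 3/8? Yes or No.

One bar of 3/8 = 12 thirty-second notes, so 5 bars = 60.
Working in thirty-second notes: dotted quarter = 12; quarter note = 8; dotted eighth = 6; quarter = 8; a full sixteenth-note quintuplet (5 notes) (five quintuplet sixteenths span one quarter) = 8; a full sixteenth-note quintuplet (5 notes) (five quintuplet sixteenths span one quarter) = 8; dotted eighth note = 6; sixteenth = 2; thirty-second = 1; thirty-second note = 1.
Altogether 12 + 8 + 6 + 8 + 8 + 8 + 6 + 2 + 1 + 1 = 60.
60 equals 60, so the answer is Yes.

Yes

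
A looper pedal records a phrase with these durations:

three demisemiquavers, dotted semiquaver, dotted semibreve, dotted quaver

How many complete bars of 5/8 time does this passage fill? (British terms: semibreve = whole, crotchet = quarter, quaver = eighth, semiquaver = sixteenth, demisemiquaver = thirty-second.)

3

One bar of 5/8 = 20 thirty-second notes.
Each duration in thirty-second notes: demisemiquaver = 1; demisemiquaver = 1; demisemiquaver = 1; dotted semiquaver = 3; dotted semibreve = 48; dotted quaver = 6.
Total: 1 + 1 + 1 + 3 + 48 + 6 = 60.
60 ÷ 20 = 3 complete bars with 0 left over.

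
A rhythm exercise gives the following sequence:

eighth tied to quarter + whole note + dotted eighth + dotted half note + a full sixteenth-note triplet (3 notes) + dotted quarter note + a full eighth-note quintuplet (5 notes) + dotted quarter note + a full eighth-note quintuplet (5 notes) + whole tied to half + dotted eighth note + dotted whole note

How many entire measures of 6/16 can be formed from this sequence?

One bar of 6/16 = 6 sixteenth notes.
Express everything in sixteenth notes: eighth tied to quarter (eighth + quarter) = 6; whole note = 16; dotted eighth = 3; dotted half note = 12; a full sixteenth-note triplet (3 notes) (three triplet sixteenths span one eighth) = 2; dotted quarter note = 6; a full eighth-note quintuplet (5 notes) (five quintuplet eighths span one half) = 8; dotted quarter note = 6; a full eighth-note quintuplet (5 notes) (five quintuplet eighths span one half) = 8; whole tied to half (whole + half) = 24; dotted eighth note = 3; dotted whole note = 24.
Sum: 6 + 16 + 3 + 12 + 2 + 6 + 8 + 6 + 8 + 24 + 3 + 24 = 118.
118 ÷ 6 = 19 complete bars with 4 left over.

19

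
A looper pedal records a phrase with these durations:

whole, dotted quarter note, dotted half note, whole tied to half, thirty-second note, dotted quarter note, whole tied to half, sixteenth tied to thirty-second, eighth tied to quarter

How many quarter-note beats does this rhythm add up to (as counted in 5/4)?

24

One quarter-note beat = 8 thirty-second notes.
Express everything in thirty-second notes: whole = 32; dotted quarter note = 12; dotted half note = 24; whole tied to half (whole + half) = 48; thirty-second note = 1; dotted quarter note = 12; whole tied to half (whole + half) = 48; sixteenth tied to thirty-second (sixteenth + thirty-second) = 3; eighth tied to quarter (eighth + quarter) = 12.
Adding: 32 + 12 + 24 + 48 + 1 + 12 + 48 + 3 + 12 = 192.
192 ÷ 8 = 24 beats.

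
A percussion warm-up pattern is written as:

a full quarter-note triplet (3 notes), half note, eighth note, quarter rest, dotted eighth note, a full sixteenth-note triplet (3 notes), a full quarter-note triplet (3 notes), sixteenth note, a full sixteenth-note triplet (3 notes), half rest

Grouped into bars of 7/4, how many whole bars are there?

One bar of 7/4 = 28 sixteenth notes.
Express everything in sixteenth notes: a full quarter-note triplet (3 notes) (three triplet quarters span one half) = 8; half note = 8; eighth note = 2; quarter rest = 4; dotted eighth note = 3; a full sixteenth-note triplet (3 notes) (three triplet sixteenths span one eighth) = 2; a full quarter-note triplet (3 notes) (three triplet quarters span one half) = 8; sixteenth note = 1; a full sixteenth-note triplet (3 notes) (three triplet sixteenths span one eighth) = 2; half rest = 8.
Altogether 8 + 8 + 2 + 4 + 3 + 2 + 8 + 1 + 2 + 8 = 46.
46 ÷ 28 = 1 complete bar with 18 left over.

1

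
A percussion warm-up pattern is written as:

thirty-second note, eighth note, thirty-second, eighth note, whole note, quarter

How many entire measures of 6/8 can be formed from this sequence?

2

One bar of 6/8 = 24 thirty-second notes.
Convert each value to thirty-second notes: thirty-second note = 1; eighth note = 4; thirty-second = 1; eighth note = 4; whole note = 32; quarter = 8.
Altogether 1 + 4 + 1 + 4 + 32 + 8 = 50.
50 ÷ 24 = 2 complete bars with 2 left over.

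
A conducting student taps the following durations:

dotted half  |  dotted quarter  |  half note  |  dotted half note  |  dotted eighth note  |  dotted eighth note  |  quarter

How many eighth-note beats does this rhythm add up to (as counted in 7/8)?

24

One eighth-note beat = 2 sixteenth notes.
Working in sixteenth notes: dotted half = 12; dotted quarter = 6; half note = 8; dotted half note = 12; dotted eighth note = 3; dotted eighth note = 3; quarter = 4.
Adding: 12 + 6 + 8 + 12 + 3 + 3 + 4 = 48.
48 ÷ 2 = 24 beats.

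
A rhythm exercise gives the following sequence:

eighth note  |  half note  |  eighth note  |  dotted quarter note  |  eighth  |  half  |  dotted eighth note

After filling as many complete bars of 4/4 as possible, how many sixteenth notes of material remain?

One bar of 4/4 = 16 sixteenth notes.
Express everything in sixteenth notes: eighth note = 2; half note = 8; eighth note = 2; dotted quarter note = 6; eighth = 2; half = 8; dotted eighth note = 3.
Sum: 2 + 8 + 2 + 6 + 2 + 8 + 3 = 31.
31 ÷ 16 = 1 complete bar with 15 sixteenth notes remaining.

15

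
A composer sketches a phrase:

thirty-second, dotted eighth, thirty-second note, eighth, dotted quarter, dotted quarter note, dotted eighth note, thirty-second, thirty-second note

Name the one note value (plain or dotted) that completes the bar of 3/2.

The bar of 3/2 = 48 thirty-second notes.
Express everything in thirty-second notes: thirty-second = 1; dotted eighth = 6; thirty-second note = 1; eighth = 4; dotted quarter = 12; dotted quarter note = 12; dotted eighth note = 6; thirty-second = 1; thirty-second note = 1.
Adding: 1 + 6 + 1 + 4 + 12 + 12 + 6 + 1 + 1 = 44.
Remaining: 48 − 44 = 4 thirty-second notes, which is a eighth note.

eighth note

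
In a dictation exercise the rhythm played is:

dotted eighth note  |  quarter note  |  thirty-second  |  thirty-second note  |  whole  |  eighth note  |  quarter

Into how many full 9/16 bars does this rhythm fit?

3

One bar of 9/16 = 18 thirty-second notes.
In thirty-second notes: dotted eighth note = 6; quarter note = 8; thirty-second = 1; thirty-second note = 1; whole = 32; eighth note = 4; quarter = 8.
Altogether 6 + 8 + 1 + 1 + 32 + 4 + 8 = 60.
60 ÷ 18 = 3 complete bars with 6 left over.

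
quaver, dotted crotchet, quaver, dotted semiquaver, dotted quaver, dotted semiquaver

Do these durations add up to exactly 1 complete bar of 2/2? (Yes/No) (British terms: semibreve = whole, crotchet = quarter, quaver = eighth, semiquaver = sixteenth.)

One bar of 2/2 = 32 thirty-second notes.
Express everything in thirty-second notes: quaver = 4; dotted crotchet = 12; quaver = 4; dotted semiquaver = 3; dotted quaver = 6; dotted semiquaver = 3.
Altogether 4 + 12 + 4 + 3 + 6 + 3 = 32.
32 equals 32, so the answer is Yes.

Yes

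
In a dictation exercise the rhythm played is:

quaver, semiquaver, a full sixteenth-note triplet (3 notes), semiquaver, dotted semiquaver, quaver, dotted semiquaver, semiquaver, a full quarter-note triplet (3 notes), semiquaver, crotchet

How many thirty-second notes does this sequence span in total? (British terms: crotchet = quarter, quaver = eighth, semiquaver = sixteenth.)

50

Working in thirty-second notes: quaver = 4; semiquaver = 2; a full sixteenth-note triplet (3 notes) (three triplet sixteenths span one eighth) = 4; semiquaver = 2; dotted semiquaver = 3; quaver = 4; dotted semiquaver = 3; semiquaver = 2; a full quarter-note triplet (3 notes) (three triplet quarters span one half) = 16; semiquaver = 2; crotchet = 8.
Altogether 4 + 2 + 4 + 2 + 3 + 4 + 3 + 2 + 16 + 2 + 8 = 50 thirty-second notes.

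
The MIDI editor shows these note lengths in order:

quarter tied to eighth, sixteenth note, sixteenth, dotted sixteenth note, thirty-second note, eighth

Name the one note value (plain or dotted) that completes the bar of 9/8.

The bar of 9/8 = 36 thirty-second notes.
Working in thirty-second notes: quarter tied to eighth (quarter + eighth) = 12; sixteenth note = 2; sixteenth = 2; dotted sixteenth note = 3; thirty-second note = 1; eighth = 4.
Sum: 12 + 2 + 2 + 3 + 1 + 4 = 24.
Remaining: 36 − 24 = 12 thirty-second notes, which is a dotted quarter note.

dotted quarter note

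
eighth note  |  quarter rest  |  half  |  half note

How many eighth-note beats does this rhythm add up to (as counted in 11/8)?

11

One eighth-note beat = 2 sixteenth notes.
In sixteenth notes: eighth note = 2; quarter rest = 4; half = 8; half note = 8.
Total: 2 + 4 + 8 + 8 = 22.
22 ÷ 2 = 11 beats.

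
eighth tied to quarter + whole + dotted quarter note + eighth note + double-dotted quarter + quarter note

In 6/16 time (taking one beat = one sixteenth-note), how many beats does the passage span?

One sixteenth-note beat = 2 thirty-second notes.
In thirty-second notes: eighth tied to quarter (eighth + quarter) = 12; whole = 32; dotted quarter note = 12; eighth note = 4; double-dotted quarter = 14; quarter note = 8.
Adding: 12 + 32 + 12 + 4 + 14 + 8 = 82.
82 ÷ 2 = 41 beats.

41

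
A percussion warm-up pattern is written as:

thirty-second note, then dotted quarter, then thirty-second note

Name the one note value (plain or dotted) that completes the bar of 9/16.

eighth note

The bar of 9/16 = 18 thirty-second notes.
Convert each value to thirty-second notes: thirty-second note = 1; dotted quarter = 12; thirty-second note = 1.
Total: 1 + 12 + 1 = 14.
Remaining: 18 − 14 = 4 thirty-second notes, which is a eighth note.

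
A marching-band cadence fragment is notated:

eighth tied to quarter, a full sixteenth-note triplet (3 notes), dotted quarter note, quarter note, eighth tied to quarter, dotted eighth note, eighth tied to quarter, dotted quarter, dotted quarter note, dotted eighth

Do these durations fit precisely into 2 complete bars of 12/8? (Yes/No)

One bar of 12/8 = 24 sixteenth notes, so 2 bars = 48.
Convert each value to sixteenth notes: eighth tied to quarter (eighth + quarter) = 6; a full sixteenth-note triplet (3 notes) (three triplet sixteenths span one eighth) = 2; dotted quarter note = 6; quarter note = 4; eighth tied to quarter (eighth + quarter) = 6; dotted eighth note = 3; eighth tied to quarter (eighth + quarter) = 6; dotted quarter = 6; dotted quarter note = 6; dotted eighth = 3.
Sum: 6 + 2 + 6 + 4 + 6 + 3 + 6 + 6 + 6 + 3 = 48.
48 equals 48, so the answer is Yes.

Yes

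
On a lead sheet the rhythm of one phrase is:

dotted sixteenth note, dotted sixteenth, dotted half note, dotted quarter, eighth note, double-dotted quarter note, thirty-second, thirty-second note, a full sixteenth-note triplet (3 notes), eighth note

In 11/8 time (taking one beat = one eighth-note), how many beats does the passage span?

One eighth-note beat = 4 thirty-second notes.
Express everything in thirty-second notes: dotted sixteenth note = 3; dotted sixteenth = 3; dotted half note = 24; dotted quarter = 12; eighth note = 4; double-dotted quarter note = 14; thirty-second = 1; thirty-second note = 1; a full sixteenth-note triplet (3 notes) (three triplet sixteenths span one eighth) = 4; eighth note = 4.
Adding: 3 + 3 + 24 + 12 + 4 + 14 + 1 + 1 + 4 + 4 = 70.
70 ÷ 4 = 17.5 beats.

17.5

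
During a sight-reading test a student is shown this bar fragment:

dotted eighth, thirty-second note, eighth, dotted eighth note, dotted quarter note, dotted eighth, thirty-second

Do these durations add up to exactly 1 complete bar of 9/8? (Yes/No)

One bar of 9/8 = 36 thirty-second notes.
Convert each value to thirty-second notes: dotted eighth = 6; thirty-second note = 1; eighth = 4; dotted eighth note = 6; dotted quarter note = 12; dotted eighth = 6; thirty-second = 1.
Adding: 6 + 1 + 4 + 6 + 12 + 6 + 1 = 36.
36 equals 36, so the answer is Yes.

Yes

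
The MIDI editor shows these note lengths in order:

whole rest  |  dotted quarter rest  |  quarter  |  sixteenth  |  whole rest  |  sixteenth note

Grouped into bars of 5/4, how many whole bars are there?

2

One bar of 5/4 = 20 sixteenth notes.
Express everything in sixteenth notes: whole rest = 16; dotted quarter rest = 6; quarter = 4; sixteenth = 1; whole rest = 16; sixteenth note = 1.
Total: 16 + 6 + 4 + 1 + 16 + 1 = 44.
44 ÷ 20 = 2 complete bars with 4 left over.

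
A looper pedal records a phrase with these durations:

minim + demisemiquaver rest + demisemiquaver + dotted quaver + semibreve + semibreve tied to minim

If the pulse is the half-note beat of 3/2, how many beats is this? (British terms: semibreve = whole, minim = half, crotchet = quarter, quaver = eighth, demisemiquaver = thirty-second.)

6.5

One half-note beat = 16 thirty-second notes.
Each duration in thirty-second notes: minim = 16; demisemiquaver rest = 1; demisemiquaver = 1; dotted quaver = 6; semibreve = 32; semibreve tied to minim (semibreve + minim) = 48.
Adding: 16 + 1 + 1 + 6 + 32 + 48 = 104.
104 ÷ 16 = 6.5 beats.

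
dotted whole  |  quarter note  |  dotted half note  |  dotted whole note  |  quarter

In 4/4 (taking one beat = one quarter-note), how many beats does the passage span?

One quarter-note beat = 2 eighth notes.
Convert each value to eighth notes: dotted whole = 12; quarter note = 2; dotted half note = 6; dotted whole note = 12; quarter = 2.
Altogether 12 + 2 + 6 + 12 + 2 = 34.
34 ÷ 2 = 17 beats.

17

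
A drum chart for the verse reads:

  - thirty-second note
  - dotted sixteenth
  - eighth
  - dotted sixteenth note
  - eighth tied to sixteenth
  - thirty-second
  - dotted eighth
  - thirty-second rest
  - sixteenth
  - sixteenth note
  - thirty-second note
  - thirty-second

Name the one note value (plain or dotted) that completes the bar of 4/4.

The bar of 4/4 = 32 thirty-second notes.
Convert each value to thirty-second notes: thirty-second note = 1; dotted sixteenth = 3; eighth = 4; dotted sixteenth note = 3; eighth tied to sixteenth (eighth + sixteenth) = 6; thirty-second = 1; dotted eighth = 6; thirty-second rest = 1; sixteenth = 2; sixteenth note = 2; thirty-second note = 1; thirty-second = 1.
Adding: 1 + 3 + 4 + 3 + 6 + 1 + 6 + 1 + 2 + 2 + 1 + 1 = 31.
Remaining: 32 − 31 = 1 thirty-second note, which is a thirty-second note.

thirty-second note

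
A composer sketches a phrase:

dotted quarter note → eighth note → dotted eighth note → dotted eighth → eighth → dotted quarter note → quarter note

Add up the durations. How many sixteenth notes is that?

Each duration in sixteenth notes: dotted quarter note = 6; eighth note = 2; dotted eighth note = 3; dotted eighth = 3; eighth = 2; dotted quarter note = 6; quarter note = 4.
Total: 6 + 2 + 3 + 3 + 2 + 6 + 4 = 26 sixteenth notes.

26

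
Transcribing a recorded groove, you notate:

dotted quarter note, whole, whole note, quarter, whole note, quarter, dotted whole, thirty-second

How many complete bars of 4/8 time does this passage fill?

One bar of 4/8 = 16 thirty-second notes.
In thirty-second notes: dotted quarter note = 12; whole = 32; whole note = 32; quarter = 8; whole note = 32; quarter = 8; dotted whole = 48; thirty-second = 1.
Total: 12 + 32 + 32 + 8 + 32 + 8 + 48 + 1 = 173.
173 ÷ 16 = 10 complete bars with 13 left over.

10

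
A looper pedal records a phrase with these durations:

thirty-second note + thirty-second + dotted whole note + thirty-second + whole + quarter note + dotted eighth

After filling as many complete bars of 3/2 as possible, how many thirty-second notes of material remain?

One bar of 3/2 = 48 thirty-second notes.
In thirty-second notes: thirty-second note = 1; thirty-second = 1; dotted whole note = 48; thirty-second = 1; whole = 32; quarter note = 8; dotted eighth = 6.
Total: 1 + 1 + 48 + 1 + 32 + 8 + 6 = 97.
97 ÷ 48 = 2 complete bars with 1 thirty-second note remaining.

1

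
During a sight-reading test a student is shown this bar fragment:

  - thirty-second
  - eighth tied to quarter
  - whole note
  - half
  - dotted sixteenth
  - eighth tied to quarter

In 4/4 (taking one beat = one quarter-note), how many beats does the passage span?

9.5

One quarter-note beat = 8 thirty-second notes.
Convert each value to thirty-second notes: thirty-second = 1; eighth tied to quarter (eighth + quarter) = 12; whole note = 32; half = 16; dotted sixteenth = 3; eighth tied to quarter (eighth + quarter) = 12.
Adding: 1 + 12 + 32 + 16 + 3 + 12 = 76.
76 ÷ 8 = 9.5 beats.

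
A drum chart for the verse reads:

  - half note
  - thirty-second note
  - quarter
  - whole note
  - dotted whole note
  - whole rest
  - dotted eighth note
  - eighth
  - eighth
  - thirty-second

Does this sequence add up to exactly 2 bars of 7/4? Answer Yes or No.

One bar of 7/4 = 56 thirty-second notes, so 2 bars = 112.
Express everything in thirty-second notes: half note = 16; thirty-second note = 1; quarter = 8; whole note = 32; dotted whole note = 48; whole rest = 32; dotted eighth note = 6; eighth = 4; eighth = 4; thirty-second = 1.
Altogether 16 + 1 + 8 + 32 + 48 + 32 + 6 + 4 + 4 + 1 = 152.
152 exceeds 112, so the answer is No.

No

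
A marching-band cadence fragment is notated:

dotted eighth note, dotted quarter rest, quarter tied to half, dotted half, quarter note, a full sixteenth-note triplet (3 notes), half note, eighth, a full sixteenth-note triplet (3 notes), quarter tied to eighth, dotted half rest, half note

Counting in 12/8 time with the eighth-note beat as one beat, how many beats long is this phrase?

One eighth-note beat = 2 sixteenth notes.
Express everything in sixteenth notes: dotted eighth note = 3; dotted quarter rest = 6; quarter tied to half (quarter + half) = 12; dotted half = 12; quarter note = 4; a full sixteenth-note triplet (3 notes) (three triplet sixteenths span one eighth) = 2; half note = 8; eighth = 2; a full sixteenth-note triplet (3 notes) (three triplet sixteenths span one eighth) = 2; quarter tied to eighth (quarter + eighth) = 6; dotted half rest = 12; half note = 8.
Sum: 3 + 6 + 12 + 12 + 4 + 2 + 8 + 2 + 2 + 6 + 12 + 8 = 77.
77 ÷ 2 = 38.5 beats.

38.5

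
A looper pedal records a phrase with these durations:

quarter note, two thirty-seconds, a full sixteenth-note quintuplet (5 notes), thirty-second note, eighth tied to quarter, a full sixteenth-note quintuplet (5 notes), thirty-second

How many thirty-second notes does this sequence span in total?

40

Convert each value to thirty-second notes: quarter note = 8; thirty-second = 1; thirty-second = 1; a full sixteenth-note quintuplet (5 notes) (five quintuplet sixteenths span one quarter) = 8; thirty-second note = 1; eighth tied to quarter (eighth + quarter) = 12; a full sixteenth-note quintuplet (5 notes) (five quintuplet sixteenths span one quarter) = 8; thirty-second = 1.
Total: 8 + 1 + 1 + 8 + 1 + 12 + 8 + 1 = 40 thirty-second notes.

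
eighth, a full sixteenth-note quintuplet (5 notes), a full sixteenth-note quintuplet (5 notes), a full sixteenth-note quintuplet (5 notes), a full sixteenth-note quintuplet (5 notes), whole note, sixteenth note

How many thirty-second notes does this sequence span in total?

Each duration in thirty-second notes: eighth = 4; a full sixteenth-note quintuplet (5 notes) (five quintuplet sixteenths span one quarter) = 8; a full sixteenth-note quintuplet (5 notes) (five quintuplet sixteenths span one quarter) = 8; a full sixteenth-note quintuplet (5 notes) (five quintuplet sixteenths span one quarter) = 8; a full sixteenth-note quintuplet (5 notes) (five quintuplet sixteenths span one quarter) = 8; whole note = 32; sixteenth note = 2.
Sum: 4 + 8 + 8 + 8 + 8 + 32 + 2 = 70 thirty-second notes.

70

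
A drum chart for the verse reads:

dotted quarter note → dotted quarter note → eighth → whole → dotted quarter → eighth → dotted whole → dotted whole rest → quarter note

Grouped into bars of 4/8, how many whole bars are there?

One bar of 4/8 = 4 eighth notes.
Express everything in eighth notes: dotted quarter note = 3; dotted quarter note = 3; eighth = 1; whole = 8; dotted quarter = 3; eighth = 1; dotted whole = 12; dotted whole rest = 12; quarter note = 2.
Total: 3 + 3 + 1 + 8 + 3 + 1 + 12 + 12 + 2 = 45.
45 ÷ 4 = 11 complete bars with 1 left over.

11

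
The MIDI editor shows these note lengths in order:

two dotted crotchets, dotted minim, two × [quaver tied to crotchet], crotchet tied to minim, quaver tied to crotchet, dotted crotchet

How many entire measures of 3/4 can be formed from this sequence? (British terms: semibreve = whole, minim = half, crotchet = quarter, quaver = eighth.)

One bar of 3/4 = 6 eighth notes.
Working in eighth notes: dotted crotchet = 3; dotted crotchet = 3; dotted minim = 6; quaver tied to crotchet (quaver + crotchet) = 3; quaver tied to crotchet (quaver + crotchet) = 3; crotchet tied to minim (crotchet + minim) = 6; quaver tied to crotchet (quaver + crotchet) = 3; dotted crotchet = 3.
Adding: 3 + 3 + 6 + 3 + 3 + 6 + 3 + 3 = 30.
30 ÷ 6 = 5 complete bars with 0 left over.

5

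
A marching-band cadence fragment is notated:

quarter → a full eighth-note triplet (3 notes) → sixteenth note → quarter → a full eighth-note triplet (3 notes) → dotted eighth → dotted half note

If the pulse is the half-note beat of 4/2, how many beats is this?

One half-note beat = 8 sixteenth notes.
In sixteenth notes: quarter = 4; a full eighth-note triplet (3 notes) (three triplet eighths span one quarter) = 4; sixteenth note = 1; quarter = 4; a full eighth-note triplet (3 notes) (three triplet eighths span one quarter) = 4; dotted eighth = 3; dotted half note = 12.
Adding: 4 + 4 + 1 + 4 + 4 + 3 + 12 = 32.
32 ÷ 8 = 4 beats.

4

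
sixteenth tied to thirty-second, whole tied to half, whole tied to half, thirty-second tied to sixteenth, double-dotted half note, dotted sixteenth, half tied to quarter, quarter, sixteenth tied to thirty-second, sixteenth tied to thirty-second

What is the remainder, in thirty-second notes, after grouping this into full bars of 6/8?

One bar of 6/8 = 24 thirty-second notes.
Working in thirty-second notes: sixteenth tied to thirty-second (sixteenth + thirty-second) = 3; whole tied to half (whole + half) = 48; whole tied to half (whole + half) = 48; thirty-second tied to sixteenth (thirty-second + sixteenth) = 3; double-dotted half note = 28; dotted sixteenth = 3; half tied to quarter (half + quarter) = 24; quarter = 8; sixteenth tied to thirty-second (sixteenth + thirty-second) = 3; sixteenth tied to thirty-second (sixteenth + thirty-second) = 3.
Sum: 3 + 48 + 48 + 3 + 28 + 3 + 24 + 8 + 3 + 3 = 171.
171 ÷ 24 = 7 complete bars with 3 thirty-second notes remaining.

3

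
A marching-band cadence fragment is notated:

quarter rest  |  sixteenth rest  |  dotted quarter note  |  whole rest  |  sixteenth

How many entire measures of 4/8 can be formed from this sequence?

One bar of 4/8 = 8 sixteenth notes.
Each duration in sixteenth notes: quarter rest = 4; sixteenth rest = 1; dotted quarter note = 6; whole rest = 16; sixteenth = 1.
Total: 4 + 1 + 6 + 16 + 1 = 28.
28 ÷ 8 = 3 complete bars with 4 left over.

3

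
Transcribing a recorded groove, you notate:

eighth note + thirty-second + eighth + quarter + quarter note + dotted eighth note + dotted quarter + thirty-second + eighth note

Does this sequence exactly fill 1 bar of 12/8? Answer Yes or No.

One bar of 12/8 = 48 thirty-second notes.
In thirty-second notes: eighth note = 4; thirty-second = 1; eighth = 4; quarter = 8; quarter note = 8; dotted eighth note = 6; dotted quarter = 12; thirty-second = 1; eighth note = 4.
Total: 4 + 1 + 4 + 8 + 8 + 6 + 12 + 1 + 4 = 48.
48 equals 48, so the answer is Yes.

Yes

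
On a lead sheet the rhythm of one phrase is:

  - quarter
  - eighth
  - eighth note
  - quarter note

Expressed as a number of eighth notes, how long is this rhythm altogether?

6

In eighth notes: quarter = 2; eighth = 1; eighth note = 1; quarter note = 2.
Adding: 2 + 1 + 1 + 2 = 6 eighth notes.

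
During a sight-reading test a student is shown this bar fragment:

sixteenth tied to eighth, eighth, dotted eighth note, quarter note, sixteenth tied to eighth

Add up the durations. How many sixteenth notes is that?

15

Each duration in sixteenth notes: sixteenth tied to eighth (sixteenth + eighth) = 3; eighth = 2; dotted eighth note = 3; quarter note = 4; sixteenth tied to eighth (sixteenth + eighth) = 3.
Total: 3 + 2 + 3 + 4 + 3 = 15 sixteenth notes.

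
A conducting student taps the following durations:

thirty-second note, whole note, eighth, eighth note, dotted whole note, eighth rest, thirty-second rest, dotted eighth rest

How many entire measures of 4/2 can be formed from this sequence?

One bar of 4/2 = 64 thirty-second notes.
Convert each value to thirty-second notes: thirty-second note = 1; whole note = 32; eighth = 4; eighth note = 4; dotted whole note = 48; eighth rest = 4; thirty-second rest = 1; dotted eighth rest = 6.
Adding: 1 + 32 + 4 + 4 + 48 + 4 + 1 + 6 = 100.
100 ÷ 64 = 1 complete bar with 36 left over.

1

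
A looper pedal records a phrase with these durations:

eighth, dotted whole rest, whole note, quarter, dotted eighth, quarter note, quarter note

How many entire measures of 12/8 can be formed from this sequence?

One bar of 12/8 = 24 sixteenth notes.
Each duration in sixteenth notes: eighth = 2; dotted whole rest = 24; whole note = 16; quarter = 4; dotted eighth = 3; quarter note = 4; quarter note = 4.
Altogether 2 + 24 + 16 + 4 + 3 + 4 + 4 = 57.
57 ÷ 24 = 2 complete bars with 9 left over.

2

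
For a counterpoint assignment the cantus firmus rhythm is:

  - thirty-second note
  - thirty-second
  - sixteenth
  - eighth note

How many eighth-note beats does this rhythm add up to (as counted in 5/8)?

2

One eighth-note beat = 4 thirty-second notes.
Convert each value to thirty-second notes: thirty-second note = 1; thirty-second = 1; sixteenth = 2; eighth note = 4.
Adding: 1 + 1 + 2 + 4 = 8.
8 ÷ 4 = 2 beats.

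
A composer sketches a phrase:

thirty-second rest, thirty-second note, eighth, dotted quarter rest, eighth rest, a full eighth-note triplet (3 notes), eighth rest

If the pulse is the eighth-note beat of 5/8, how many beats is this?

One eighth-note beat = 4 thirty-second notes.
In thirty-second notes: thirty-second rest = 1; thirty-second note = 1; eighth = 4; dotted quarter rest = 12; eighth rest = 4; a full eighth-note triplet (3 notes) (three triplet eighths span one quarter) = 8; eighth rest = 4.
Sum: 1 + 1 + 4 + 12 + 4 + 8 + 4 = 34.
34 ÷ 4 = 8.5 beats.

8.5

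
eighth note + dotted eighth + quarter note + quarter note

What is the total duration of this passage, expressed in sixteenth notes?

Each duration in sixteenth notes: eighth note = 2; dotted eighth = 3; quarter note = 4; quarter note = 4.
Total: 2 + 3 + 4 + 4 = 13 sixteenth notes.

13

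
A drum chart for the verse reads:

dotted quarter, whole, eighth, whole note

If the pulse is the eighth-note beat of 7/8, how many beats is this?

20

One eighth-note beat = 2 sixteenth notes.
In sixteenth notes: dotted quarter = 6; whole = 16; eighth = 2; whole note = 16.
Sum: 6 + 16 + 2 + 16 = 40.
40 ÷ 2 = 20 beats.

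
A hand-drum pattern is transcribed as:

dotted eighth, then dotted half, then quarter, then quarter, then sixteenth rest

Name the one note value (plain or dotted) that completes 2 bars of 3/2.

dotted whole note

2 bars of 3/2 = 48 sixteenth notes.
Working in sixteenth notes: dotted eighth = 3; dotted half = 12; quarter = 4; quarter = 4; sixteenth rest = 1.
Adding: 3 + 12 + 4 + 4 + 1 = 24.
Remaining: 48 − 24 = 24 sixteenth notes, which is a dotted whole note.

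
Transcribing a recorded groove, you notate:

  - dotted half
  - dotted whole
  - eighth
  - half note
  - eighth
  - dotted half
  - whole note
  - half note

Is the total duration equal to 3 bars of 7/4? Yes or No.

Yes

One bar of 7/4 = 14 eighth notes, so 3 bars = 42.
Convert each value to eighth notes: dotted half = 6; dotted whole = 12; eighth = 1; half note = 4; eighth = 1; dotted half = 6; whole note = 8; half note = 4.
Sum: 6 + 12 + 1 + 4 + 1 + 6 + 8 + 4 = 42.
42 equals 42, so the answer is Yes.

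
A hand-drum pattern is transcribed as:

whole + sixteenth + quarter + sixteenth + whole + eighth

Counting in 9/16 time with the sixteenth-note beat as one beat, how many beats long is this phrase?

40

One sixteenth-note beat = 2 thirty-second notes.
Express everything in thirty-second notes: whole = 32; sixteenth = 2; quarter = 8; sixteenth = 2; whole = 32; eighth = 4.
Total: 32 + 2 + 8 + 2 + 32 + 4 = 80.
80 ÷ 2 = 40 beats.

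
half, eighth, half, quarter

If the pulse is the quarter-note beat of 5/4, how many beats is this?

5.5

One quarter-note beat = 2 eighth notes.
Convert each value to eighth notes: half = 4; eighth = 1; half = 4; quarter = 2.
Adding: 4 + 1 + 4 + 2 = 11.
11 ÷ 2 = 5.5 beats.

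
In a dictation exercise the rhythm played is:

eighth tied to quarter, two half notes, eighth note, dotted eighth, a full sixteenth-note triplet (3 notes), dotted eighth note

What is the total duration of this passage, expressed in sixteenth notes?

32

Express everything in sixteenth notes: eighth tied to quarter (eighth + quarter) = 6; half note = 8; half note = 8; eighth note = 2; dotted eighth = 3; a full sixteenth-note triplet (3 notes) (three triplet sixteenths span one eighth) = 2; dotted eighth note = 3.
Total: 6 + 8 + 8 + 2 + 3 + 2 + 3 = 32 sixteenth notes.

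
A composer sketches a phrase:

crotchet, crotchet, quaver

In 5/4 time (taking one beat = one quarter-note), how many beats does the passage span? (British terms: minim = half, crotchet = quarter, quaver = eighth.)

One quarter-note beat = 2 eighth notes.
Each duration in eighth notes: crotchet = 2; crotchet = 2; quaver = 1.
Altogether 2 + 2 + 1 = 5.
5 ÷ 2 = 2.5 beats.

2.5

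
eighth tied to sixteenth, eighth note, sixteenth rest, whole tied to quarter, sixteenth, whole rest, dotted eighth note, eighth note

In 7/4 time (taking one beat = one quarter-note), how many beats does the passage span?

One quarter-note beat = 4 sixteenth notes.
Working in sixteenth notes: eighth tied to sixteenth (eighth + sixteenth) = 3; eighth note = 2; sixteenth rest = 1; whole tied to quarter (whole + quarter) = 20; sixteenth = 1; whole rest = 16; dotted eighth note = 3; eighth note = 2.
Sum: 3 + 2 + 1 + 20 + 1 + 16 + 3 + 2 = 48.
48 ÷ 4 = 12 beats.

12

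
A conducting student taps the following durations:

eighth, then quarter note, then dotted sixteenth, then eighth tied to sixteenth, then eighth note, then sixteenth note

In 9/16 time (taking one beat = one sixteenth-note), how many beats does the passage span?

One sixteenth-note beat = 2 thirty-second notes.
Convert each value to thirty-second notes: eighth = 4; quarter note = 8; dotted sixteenth = 3; eighth tied to sixteenth (eighth + sixteenth) = 6; eighth note = 4; sixteenth note = 2.
Total: 4 + 8 + 3 + 6 + 4 + 2 = 27.
27 ÷ 2 = 13.5 beats.

13.5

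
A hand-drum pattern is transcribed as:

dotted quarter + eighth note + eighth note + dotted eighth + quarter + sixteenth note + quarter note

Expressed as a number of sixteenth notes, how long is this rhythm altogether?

22

Working in sixteenth notes: dotted quarter = 6; eighth note = 2; eighth note = 2; dotted eighth = 3; quarter = 4; sixteenth note = 1; quarter note = 4.
Altogether 6 + 2 + 2 + 3 + 4 + 1 + 4 = 22 sixteenth notes.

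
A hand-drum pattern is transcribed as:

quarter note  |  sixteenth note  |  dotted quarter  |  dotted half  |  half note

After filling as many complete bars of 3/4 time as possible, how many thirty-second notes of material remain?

One bar of 3/4 = 12 sixteenth notes.
In sixteenth notes: quarter note = 4; sixteenth note = 1; dotted quarter = 6; dotted half = 12; half note = 8.
Adding: 4 + 1 + 6 + 12 + 8 = 31.
31 ÷ 12 = 2 complete bars with 7 sixteenth notes remaining = 14 thirty-second notes.

14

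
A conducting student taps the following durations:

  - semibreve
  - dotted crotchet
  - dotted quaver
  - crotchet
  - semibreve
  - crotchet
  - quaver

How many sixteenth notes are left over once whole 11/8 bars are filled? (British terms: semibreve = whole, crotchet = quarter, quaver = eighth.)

7

One bar of 11/8 = 22 sixteenth notes.
Express everything in sixteenth notes: semibreve = 16; dotted crotchet = 6; dotted quaver = 3; crotchet = 4; semibreve = 16; crotchet = 4; quaver = 2.
Sum: 16 + 6 + 3 + 4 + 16 + 4 + 2 = 51.
51 ÷ 22 = 2 complete bars with 7 sixteenth notes remaining.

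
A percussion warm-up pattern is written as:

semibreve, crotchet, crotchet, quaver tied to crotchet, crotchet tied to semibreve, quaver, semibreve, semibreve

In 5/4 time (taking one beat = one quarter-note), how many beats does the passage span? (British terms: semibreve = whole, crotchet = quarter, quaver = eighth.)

One quarter-note beat = 2 eighth notes.
Express everything in eighth notes: semibreve = 8; crotchet = 2; crotchet = 2; quaver tied to crotchet (quaver + crotchet) = 3; crotchet tied to semibreve (crotchet + semibreve) = 10; quaver = 1; semibreve = 8; semibreve = 8.
Total: 8 + 2 + 2 + 3 + 10 + 1 + 8 + 8 = 42.
42 ÷ 2 = 21 beats.

21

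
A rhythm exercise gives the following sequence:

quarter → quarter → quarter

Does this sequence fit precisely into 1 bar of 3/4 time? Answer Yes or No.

Yes

One bar of 3/4 = 3 quarter notes.
Express everything in quarter notes: quarter = 1; quarter = 1; quarter = 1.
Altogether 1 + 1 + 1 = 3.
3 equals 3, so the answer is Yes.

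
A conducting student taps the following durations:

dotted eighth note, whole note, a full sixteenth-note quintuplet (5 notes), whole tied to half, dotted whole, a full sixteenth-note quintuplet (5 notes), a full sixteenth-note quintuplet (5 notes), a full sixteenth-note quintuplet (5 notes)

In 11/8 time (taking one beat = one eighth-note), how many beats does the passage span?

One eighth-note beat = 2 sixteenth notes.
Working in sixteenth notes: dotted eighth note = 3; whole note = 16; a full sixteenth-note quintuplet (5 notes) (five quintuplet sixteenths span one quarter) = 4; whole tied to half (whole + half) = 24; dotted whole = 24; a full sixteenth-note quintuplet (5 notes) (five quintuplet sixteenths span one quarter) = 4; a full sixteenth-note quintuplet (5 notes) (five quintuplet sixteenths span one quarter) = 4; a full sixteenth-note quintuplet (5 notes) (five quintuplet sixteenths span one quarter) = 4.
Sum: 3 + 16 + 4 + 24 + 24 + 4 + 4 + 4 = 83.
83 ÷ 2 = 41.5 beats.

41.5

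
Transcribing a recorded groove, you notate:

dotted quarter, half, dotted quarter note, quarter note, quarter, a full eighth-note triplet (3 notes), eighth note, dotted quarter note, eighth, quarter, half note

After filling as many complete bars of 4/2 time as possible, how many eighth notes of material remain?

11

One bar of 4/2 = 16 eighth notes.
Express everything in eighth notes: dotted quarter = 3; half = 4; dotted quarter note = 3; quarter note = 2; quarter = 2; a full eighth-note triplet (3 notes) (three triplet eighths span one quarter) = 2; eighth note = 1; dotted quarter note = 3; eighth = 1; quarter = 2; half note = 4.
Adding: 3 + 4 + 3 + 2 + 2 + 2 + 1 + 3 + 1 + 2 + 4 = 27.
27 ÷ 16 = 1 complete bar with 11 eighth notes remaining.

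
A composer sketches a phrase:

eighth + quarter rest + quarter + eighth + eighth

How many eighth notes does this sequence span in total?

7

Working in eighth notes: eighth = 1; quarter rest = 2; quarter = 2; eighth = 1; eighth = 1.
Sum: 1 + 2 + 2 + 1 + 1 = 7 eighth notes.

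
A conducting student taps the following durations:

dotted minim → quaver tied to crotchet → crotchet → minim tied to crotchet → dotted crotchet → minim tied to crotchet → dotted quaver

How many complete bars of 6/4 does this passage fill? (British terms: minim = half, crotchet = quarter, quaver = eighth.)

One bar of 6/4 = 24 sixteenth notes.
Convert each value to sixteenth notes: dotted minim = 12; quaver tied to crotchet (quaver + crotchet) = 6; crotchet = 4; minim tied to crotchet (minim + crotchet) = 12; dotted crotchet = 6; minim tied to crotchet (minim + crotchet) = 12; dotted quaver = 3.
Sum: 12 + 6 + 4 + 12 + 6 + 12 + 3 = 55.
55 ÷ 24 = 2 complete bars with 7 left over.

2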